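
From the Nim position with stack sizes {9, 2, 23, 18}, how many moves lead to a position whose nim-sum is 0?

1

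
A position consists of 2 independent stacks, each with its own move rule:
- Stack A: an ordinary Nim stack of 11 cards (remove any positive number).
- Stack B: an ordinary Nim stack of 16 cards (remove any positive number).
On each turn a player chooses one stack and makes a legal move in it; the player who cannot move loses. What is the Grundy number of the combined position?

27

Stack A is a plain Nim stack of size 11, so its Grundy value is 11.
Stack B is a plain Nim stack of size 16, so its Grundy value is 16.
By the Sprague-Grundy theorem, the Grundy value of a sum of independent games is the XOR of the component values.
Combined value = 11 XOR 16 = 27.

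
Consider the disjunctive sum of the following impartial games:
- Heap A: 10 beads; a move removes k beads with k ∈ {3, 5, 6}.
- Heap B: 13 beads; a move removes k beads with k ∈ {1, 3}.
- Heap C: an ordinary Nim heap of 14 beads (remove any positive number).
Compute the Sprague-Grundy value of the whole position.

15

For heap A, compute g(0), g(1), … with moves {3, 5, 6}:
k:     0  1  2  3  4  5  6  7  8  9 10
g(k):  0  0  0  1  1  1  2  2  2  0  0
So g(10) = 0.
Grundy values for heap B (subtraction set {1, 3}):
k:     0  1  2  3  4  5  6  7  8  9 10 11 12 13
g(k):  0  1  0  1  0  1  0  1  0  1  0  1  0  1
So g(13) = 1.
Heap C is a plain Nim heap of size 14, so its Grundy value is 14.
By the Sprague-Grundy theorem, the Grundy value of a sum of independent games is the XOR of the component values.
Combined value = 0 XOR 1 XOR 14 = 15.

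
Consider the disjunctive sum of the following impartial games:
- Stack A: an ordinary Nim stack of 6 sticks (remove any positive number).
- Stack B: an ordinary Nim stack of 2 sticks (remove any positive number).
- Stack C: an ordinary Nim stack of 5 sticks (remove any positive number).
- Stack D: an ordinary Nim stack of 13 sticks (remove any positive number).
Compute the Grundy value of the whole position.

12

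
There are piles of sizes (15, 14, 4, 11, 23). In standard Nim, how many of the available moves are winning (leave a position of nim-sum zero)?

Nim-sum: 15 ^ 14 ^ 4 ^ 11 ^ 23 = 25.
The overall nim-sum is X = 25. A pile of size p has a winning move iff p XOR X < p (reduce it to p XOR X).
  15: 15 XOR 25 = 22 ≥ 15 — no move.
  14: 14 XOR 25 = 23 ≥ 14 — no move.
  4: 4 XOR 25 = 29 ≥ 4 — no move.
  11: 11 XOR 25 = 18 ≥ 11 — no move.
  23: 23 XOR 25 = 14 < 23 — winning move (to 14).
That gives 1 winning move.

1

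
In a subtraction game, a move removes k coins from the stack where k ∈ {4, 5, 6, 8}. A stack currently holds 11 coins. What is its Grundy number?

2

Grundy values for subtraction set {4, 5, 6, 8}:
k:     0  1  2  3  4  5  6  7  8  9 10 11
g(k):  0  0  0  0  1  1  1  1  2  2  2  2
So g(11) = 2.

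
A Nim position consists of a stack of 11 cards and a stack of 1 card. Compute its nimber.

10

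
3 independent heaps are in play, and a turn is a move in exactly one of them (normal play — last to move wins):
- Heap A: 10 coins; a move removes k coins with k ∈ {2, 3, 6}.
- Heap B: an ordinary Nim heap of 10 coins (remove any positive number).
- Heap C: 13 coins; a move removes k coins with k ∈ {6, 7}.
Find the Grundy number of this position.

Build the Grundy sequence for heap A with g(k) = mex{g(k−s) : s ∈ {2, 3, 6}, s ≤ k}:
g(0) = mex{} = 0
g(1) = mex{} = 0
g(2) = mex{0} = 1
g(3) = mex{0} = 1
g(4) = mex{0,1} = 2
g(5) = mex{1} = 0
g(6) = mex{0,1,2} = 3
g(7) = mex{0,2} = 1
g(8) = mex{0,1,3} = 2
g(9) = mex{1,3} = 0
g(10) = mex{1,2} = 0
So g(10) = 0.
Heap B is a plain Nim heap of size 10, so its Grundy value is 10.
Build the Grundy sequence for heap C with g(k) = mex{g(k−s) : s ∈ {6, 7}, s ≤ k}:
g(0) = mex{} = 0
g(1) = mex{} = 0
g(2) = mex{} = 0
g(3) = mex{} = 0
g(4) = mex{} = 0
g(5) = mex{} = 0
g(6) = mex{0} = 1
g(7) = mex{0} = 1
g(8) = mex{0} = 1
g(9) = mex{0} = 1
g(10) = mex{0} = 1
g(11) = mex{0} = 1
g(12) = mex{0,1} = 2
g(13) = mex{1} = 0
So g(13) = 0.
By the Sprague-Grundy theorem, the Grundy value of a sum of independent games is the XOR of the component values.
Combined value = 0 XOR 10 XOR 0 = 10.

10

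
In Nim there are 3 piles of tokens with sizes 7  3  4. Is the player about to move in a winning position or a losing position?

Compute the nim-sum pairwise:
7 XOR 3 = 4
4 XOR 4 = 0
The nim-sum is 0, so this is a P-position: the player to move is in a losing position under optimal play.

Losing position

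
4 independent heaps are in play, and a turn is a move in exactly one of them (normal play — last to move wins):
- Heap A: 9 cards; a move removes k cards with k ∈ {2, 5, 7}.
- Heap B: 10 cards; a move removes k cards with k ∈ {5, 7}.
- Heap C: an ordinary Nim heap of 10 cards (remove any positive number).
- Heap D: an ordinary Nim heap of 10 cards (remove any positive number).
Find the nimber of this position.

Grundy values for heap A (subtraction set {2, 5, 7}):
g(0) = mex{} = 0
g(1) = mex{} = 0
g(2) = mex{0} = 1
g(3) = mex{0} = 1
g(4) = mex{1} = 0
g(5) = mex{0,1} = 2
g(6) = mex{0} = 1
g(7) = mex{0,1,2} = 3
g(8) = mex{0,1} = 2
g(9) = mex{0,1,3} = 2
So g(9) = 2.
Build the Grundy sequence for heap B with g(k) = mex{g(k−s) : s ∈ {5, 7}, s ≤ k}:
k:     0  1  2  3  4  5  6  7  8  9 10
g(k):  0  0  0  0  0  1  1  1  1  1  2
So g(10) = 2.
Heap C is a plain Nim heap of size 10, so its Grundy value is 10.
Heap D is a plain Nim heap of size 10, so its Grundy value is 10.
By the Sprague-Grundy theorem, the Grundy value of a sum of independent games is the XOR of the component values.
Combined value = 2 ⊕ 2 ⊕ 10 ⊕ 10 = 0.

0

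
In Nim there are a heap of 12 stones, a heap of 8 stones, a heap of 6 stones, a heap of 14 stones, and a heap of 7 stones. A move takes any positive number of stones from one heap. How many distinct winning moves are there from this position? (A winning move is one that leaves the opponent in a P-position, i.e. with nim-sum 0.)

3

Nim-sum: 12 XOR 8 XOR 6 XOR 14 XOR 7 = 11.
The overall nim-sum is X = 11. A heap of size p has a winning move iff p XOR X < p (reduce it to p XOR X).
  12: 12 XOR 11 = 7 < 12 — winning move (to 7).
  8: 8 XOR 11 = 3 < 8 — winning move (to 3).
  6: 6 XOR 11 = 13 ≥ 6 — no move.
  14: 14 XOR 11 = 5 < 14 — winning move (to 5).
  7: 7 XOR 11 = 12 ≥ 7 — no move.
That gives 3 winning moves.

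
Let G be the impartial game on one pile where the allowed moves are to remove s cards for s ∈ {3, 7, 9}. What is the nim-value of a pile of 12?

0

Grundy values for subtraction set {3, 7, 9}:
k:     0  1  2  3  4  5  6  7  8  9 10 11 12
g(k):  0  0  0  1  1  1  0  2  2  1  3  3  0
So g(12) = 0.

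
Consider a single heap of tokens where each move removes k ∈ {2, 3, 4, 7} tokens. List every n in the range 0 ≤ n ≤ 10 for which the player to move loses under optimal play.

0, 1, 6

Grundy values for subtraction set {2, 3, 4, 7}:
k:     0  1  2  3  4  5  6  7  8  9 10
g(k):  0  0  1  1  2  2  0  3  1  4  2
The P-positions (g = 0) in 0..10 are 0, 1, 6.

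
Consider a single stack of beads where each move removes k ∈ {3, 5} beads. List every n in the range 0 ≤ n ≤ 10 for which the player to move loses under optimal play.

Build the Grundy sequence with g(k) = mex{g(k−s) : s ∈ {3, 5}, s ≤ k}:
k:     0  1  2  3  4  5  6  7  8  9 10
g(k):  0  0  0  1  1  1  2  2  0  0  0
The P-positions (g = 0) in 0..10 are 0, 1, 2, 8, 9, 10.

0, 1, 2, 8, 9, 10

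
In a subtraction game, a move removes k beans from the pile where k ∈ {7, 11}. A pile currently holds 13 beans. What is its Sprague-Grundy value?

1

Compute g(0), g(1), … for moves {7, 11}:
k:     0  1  2  3  4  5  6  7  8  9 10 11 12 13
g(k):  0  0  0  0  0  0  0  1  1  1  1  1  1  1
So g(13) = 1.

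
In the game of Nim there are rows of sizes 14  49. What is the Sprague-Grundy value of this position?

Compute the nim-sum pairwise:
14 ⊕ 49 = 63

63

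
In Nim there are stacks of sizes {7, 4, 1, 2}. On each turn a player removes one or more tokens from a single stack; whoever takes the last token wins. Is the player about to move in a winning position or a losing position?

Nim-sum: 7 XOR 4 XOR 1 XOR 2 = 0.
The nim-sum is 0, so this is a P-position: the player to move is in a losing position under optimal play.

Losing position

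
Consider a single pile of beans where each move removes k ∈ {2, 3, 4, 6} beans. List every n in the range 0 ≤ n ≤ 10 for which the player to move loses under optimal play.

0, 1, 8, 9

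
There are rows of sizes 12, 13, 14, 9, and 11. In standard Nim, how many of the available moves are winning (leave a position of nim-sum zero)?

Bitwise XOR of the heap sizes:
  1100  (12)
  1101  (13)
  1110  (14)
  1001  (9)
  1011  (11)
  ----
  1101  (13)
The overall nim-sum is X = 13. A row of size p has a winning move iff p XOR X < p (reduce it to p XOR X).
  12: 12 XOR 13 = 1 < 12 — winning move (to 1).
  13: 13 XOR 13 = 0 < 13 — winning move (to 0).
  14: 14 XOR 13 = 3 < 14 — winning move (to 3).
  9: 9 XOR 13 = 4 < 9 — winning move (to 4).
  11: 11 XOR 13 = 6 < 11 — winning move (to 6).
That gives 5 winning moves.

5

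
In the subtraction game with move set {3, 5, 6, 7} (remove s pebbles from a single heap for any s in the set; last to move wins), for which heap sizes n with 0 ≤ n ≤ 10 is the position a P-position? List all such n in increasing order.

0, 1, 2, 10

Grundy values for subtraction set {3, 5, 6, 7}:
g(0) = mex{} = 0
g(1) = mex{} = 0
g(2) = mex{} = 0
g(3) = mex{0} = 1
g(4) = mex{0} = 1
g(5) = mex{0} = 1
g(6) = mex{0,1} = 2
g(7) = mex{0,1} = 2
g(8) = mex{0,1} = 2
g(9) = mex{0,1,2} = 3
g(10) = mex{1,2} = 0
The P-positions (g = 0) in 0..10 are 0, 1, 2, 10.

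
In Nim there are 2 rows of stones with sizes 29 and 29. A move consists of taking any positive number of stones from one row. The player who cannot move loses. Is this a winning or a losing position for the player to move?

Nim-sum: 29 ⊕ 29 = 0.
The nim-sum is 0, so this is a P-position: the player to move is in a losing position under optimal play.

Losing position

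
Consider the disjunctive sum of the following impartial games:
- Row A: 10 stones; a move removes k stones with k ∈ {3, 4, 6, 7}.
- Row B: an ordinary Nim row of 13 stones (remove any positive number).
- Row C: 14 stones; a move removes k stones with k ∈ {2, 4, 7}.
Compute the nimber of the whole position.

For row A, compute g(0), g(1), … with moves {3, 4, 6, 7}:
k:     0  1  2  3  4  5  6  7  8  9 10
g(k):  0  0  0  1  1  1  2  2  2  3  0
So g(10) = 0.
Row B is a plain Nim row of size 13, so its Grundy value is 13.
For row C, compute g(0), g(1), … with moves {2, 4, 7}:
g(0) = mex{} = 0
g(1) = mex{} = 0
g(2) = mex{0} = 1
g(3) = mex{0} = 1
g(4) = mex{0,1} = 2
g(5) = mex{0,1} = 2
g(6) = mex{1,2} = 0
g(7) = mex{0,1,2} = 3
g(8) = mex{0,2} = 1
g(9) = mex{1,2,3} = 0
g(10) = mex{0,1} = 2
g(11) = mex{0,2,3} = 1
g(12) = mex{1,2} = 0
g(13) = mex{0,1} = 2
g(14) = mex{0,2,3} = 1
So g(14) = 1.
The value of a disjunctive sum is the nim-sum of the parts.
Combined value = 0 XOR 13 XOR 1 = 12.

12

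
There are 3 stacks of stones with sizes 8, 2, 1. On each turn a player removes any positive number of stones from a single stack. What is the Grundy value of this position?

11

In binary:
  1000  (8)
  0010  (2)
  0001  (1)
  ----
  1011  (11)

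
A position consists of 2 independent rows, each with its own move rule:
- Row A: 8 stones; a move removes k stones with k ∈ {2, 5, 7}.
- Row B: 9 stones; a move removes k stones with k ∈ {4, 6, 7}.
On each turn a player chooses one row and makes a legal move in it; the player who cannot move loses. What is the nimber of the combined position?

Build the Grundy sequence for row A with g(k) = mex{g(k−s) : s ∈ {2, 5, 7}, s ≤ k}:
g(0) = mex{} = 0
g(1) = mex{} = 0
g(2) = mex{0} = 1
g(3) = mex{0} = 1
g(4) = mex{1} = 0
g(5) = mex{0,1} = 2
g(6) = mex{0} = 1
g(7) = mex{0,1,2} = 3
g(8) = mex{0,1} = 2
So g(8) = 2.
Grundy values for row B (subtraction set {4, 6, 7}):
k:     0  1  2  3  4  5  6  7  8  9
g(k):  0  0  0  0  1  1  1  1  2  2
So g(9) = 2.
By the Sprague-Grundy theorem, the Grundy value of a sum of independent games is the XOR of the component values.
Combined value = 2 XOR 2 = 0.

0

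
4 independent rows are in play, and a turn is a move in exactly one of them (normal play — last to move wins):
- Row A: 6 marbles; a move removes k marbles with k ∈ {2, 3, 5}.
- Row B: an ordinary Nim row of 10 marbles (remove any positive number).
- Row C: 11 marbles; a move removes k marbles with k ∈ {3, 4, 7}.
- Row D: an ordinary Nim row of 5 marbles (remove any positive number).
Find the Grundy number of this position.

12

For row A, compute g(0), g(1), … with moves {2, 3, 5}:
k:     0  1  2  3  4  5  6
g(k):  0  0  1  1  2  2  3
So g(6) = 3.
Row B is a plain Nim row of size 10, so its Grundy value is 10.
Grundy values for row C (subtraction set {3, 4, 7}):
g(0) = mex{} = 0
g(1) = mex{} = 0
g(2) = mex{} = 0
g(3) = mex{0} = 1
g(4) = mex{0} = 1
g(5) = mex{0} = 1
g(6) = mex{0,1} = 2
g(7) = mex{0,1} = 2
g(8) = mex{0,1} = 2
g(9) = mex{0,1,2} = 3
g(10) = mex{1,2} = 0
g(11) = mex{1,2} = 0
So g(11) = 0.
Row D is a plain Nim row of size 5, so its Grundy value is 5.
By the Sprague-Grundy theorem, the Grundy value of a sum of independent games is the XOR of the component values.
Combined value = 3 ⊕ 10 ⊕ 0 ⊕ 5 = 12.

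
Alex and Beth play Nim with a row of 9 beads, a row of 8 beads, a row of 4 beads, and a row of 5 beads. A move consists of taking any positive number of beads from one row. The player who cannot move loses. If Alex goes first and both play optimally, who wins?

Beth wins

Compute the nim-sum pairwise:
9 XOR 8 = 1
1 XOR 4 = 5
5 XOR 5 = 0
The nim-sum is 0, so this is a P-position: the player to move is in a losing position under optimal play; Alex is about to move from it and so loses — Beth wins.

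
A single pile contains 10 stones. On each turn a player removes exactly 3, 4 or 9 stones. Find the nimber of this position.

1

Grundy values for subtraction set {3, 4, 9}:
k:     0  1  2  3  4  5  6  7  8  9 10
g(k):  0  0  0  1  1  1  2  0  0  3  1
So g(10) = 1.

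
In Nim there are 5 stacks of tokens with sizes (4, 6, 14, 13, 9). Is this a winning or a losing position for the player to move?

Nim-sum: 4 ^ 6 ^ 14 ^ 13 ^ 9 = 8.
The nim-sum is 8 ≠ 0, so this is an N-position: the player to move can win.

Winning position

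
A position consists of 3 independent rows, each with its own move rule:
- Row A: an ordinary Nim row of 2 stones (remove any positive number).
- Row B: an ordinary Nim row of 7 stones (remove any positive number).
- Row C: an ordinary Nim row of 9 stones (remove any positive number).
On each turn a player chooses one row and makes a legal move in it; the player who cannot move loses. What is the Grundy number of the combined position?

Row A is a plain Nim row of size 2, so its Grundy value is 2.
Row B is a plain Nim row of size 7, so its Grundy value is 7.
Row C is a plain Nim row of size 9, so its Grundy value is 9.
By the Sprague-Grundy theorem, the Grundy value of a sum of independent games is the XOR of the component values.
Combined value = 2 XOR 7 XOR 9 = 12.

12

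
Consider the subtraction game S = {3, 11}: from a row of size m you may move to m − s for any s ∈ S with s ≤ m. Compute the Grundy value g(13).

Build the Grundy sequence with g(k) = mex{g(k−s) : s ∈ {3, 11}, s ≤ k}:
g(0) = mex{} = 0
g(1) = mex{} = 0
g(2) = mex{} = 0
g(3) = mex{0} = 1
g(4) = mex{0} = 1
g(5) = mex{0} = 1
g(6) = mex{1} = 0
g(7) = mex{1} = 0
g(8) = mex{1} = 0
g(9) = mex{0} = 1
g(10) = mex{0} = 1
g(11) = mex{0} = 1
g(12) = mex{0,1} = 2
g(13) = mex{0,1} = 2
So g(13) = 2.

2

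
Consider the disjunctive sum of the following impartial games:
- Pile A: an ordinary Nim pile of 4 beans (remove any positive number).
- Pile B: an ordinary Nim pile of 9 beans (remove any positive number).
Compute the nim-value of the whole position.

13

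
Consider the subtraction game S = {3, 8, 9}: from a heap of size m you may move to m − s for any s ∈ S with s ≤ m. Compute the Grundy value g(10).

Grundy values for subtraction set {3, 8, 9}:
k:     0  1  2  3  4  5  6  7  8  9 10
g(k):  0  0  0  1  1  1  0  0  2  1  1
So g(10) = 1.

1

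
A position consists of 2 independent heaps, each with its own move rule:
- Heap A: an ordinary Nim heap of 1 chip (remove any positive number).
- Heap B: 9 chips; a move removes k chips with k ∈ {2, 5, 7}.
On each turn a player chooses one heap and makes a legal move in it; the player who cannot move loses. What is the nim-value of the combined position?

3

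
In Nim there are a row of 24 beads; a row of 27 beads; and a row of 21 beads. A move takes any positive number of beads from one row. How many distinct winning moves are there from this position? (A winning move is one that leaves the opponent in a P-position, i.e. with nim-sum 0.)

3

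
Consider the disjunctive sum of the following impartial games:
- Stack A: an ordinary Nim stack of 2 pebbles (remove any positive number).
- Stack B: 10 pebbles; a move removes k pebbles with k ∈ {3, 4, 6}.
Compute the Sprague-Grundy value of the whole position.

Stack A is a plain Nim stack of size 2, so its Grundy value is 2.
For stack B, compute g(0), g(1), … with moves {3, 4, 6}:
g(0) = mex{} = 0
g(1) = mex{} = 0
g(2) = mex{} = 0
g(3) = mex{0} = 1
g(4) = mex{0} = 1
g(5) = mex{0} = 1
g(6) = mex{0,1} = 2
g(7) = mex{0,1} = 2
g(8) = mex{0,1} = 2
g(9) = mex{1,2} = 0
g(10) = mex{1,2} = 0
So g(10) = 0.
The value of a disjunctive sum is the nim-sum of the parts.
Combined value = 2 ⊕ 0 = 2.

2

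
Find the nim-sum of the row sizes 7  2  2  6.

Compute the nim-sum pairwise:
7 ^ 2 = 5
5 ^ 2 = 7
7 ^ 6 = 1

1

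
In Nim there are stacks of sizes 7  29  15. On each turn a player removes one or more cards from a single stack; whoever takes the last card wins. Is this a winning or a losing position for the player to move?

Winning position

Write each in binary and XOR column by column:
  00111  (7)
  11101  (29)
  01111  (15)
  -----
  10101  (21)
The nim-sum is 21 ≠ 0, so this is an N-position: the player to move can win.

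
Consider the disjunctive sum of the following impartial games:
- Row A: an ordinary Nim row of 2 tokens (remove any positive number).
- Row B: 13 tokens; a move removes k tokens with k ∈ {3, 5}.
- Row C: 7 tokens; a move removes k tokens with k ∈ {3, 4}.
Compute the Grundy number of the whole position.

3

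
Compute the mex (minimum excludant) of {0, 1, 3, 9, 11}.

2

The values 0, 1 are all present; 2 is the first non-negative integer missing from the set.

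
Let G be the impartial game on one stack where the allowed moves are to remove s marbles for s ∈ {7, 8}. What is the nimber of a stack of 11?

1

Compute g(0), g(1), … for moves {7, 8}:
g(0) = mex{} = 0
g(1) = mex{} = 0
g(2) = mex{} = 0
g(3) = mex{} = 0
g(4) = mex{} = 0
g(5) = mex{} = 0
g(6) = mex{} = 0
g(7) = mex{0} = 1
g(8) = mex{0} = 1
g(9) = mex{0} = 1
g(10) = mex{0} = 1
g(11) = mex{0} = 1
So g(11) = 1.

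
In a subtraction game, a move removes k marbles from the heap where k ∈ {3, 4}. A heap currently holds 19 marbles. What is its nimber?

1

Compute g(0), g(1), … for moves {3, 4}:
k:     0  1  2  3  4  5  6  7  8  9 10 11 12 13 14 15 16 17 18 19
g(k):  0  0  0  1  1  1  2  0  0  0  1  1  1  2  0  0  0  1  1  1
So g(19) = 1.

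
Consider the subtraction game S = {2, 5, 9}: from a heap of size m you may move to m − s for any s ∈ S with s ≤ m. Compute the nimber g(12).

Grundy values for subtraction set {2, 5, 9}:
k:     0  1  2  3  4  5  6  7  8  9 10 11 12
g(k):  0  0  1  1  0  2  1  0  0  1  1  0  2
So g(12) = 2.

2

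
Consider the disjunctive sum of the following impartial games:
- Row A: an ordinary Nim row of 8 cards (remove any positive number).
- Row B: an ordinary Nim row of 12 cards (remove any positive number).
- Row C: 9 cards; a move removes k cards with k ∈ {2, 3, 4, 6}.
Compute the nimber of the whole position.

4

Row A is a plain Nim row of size 8, so its Grundy value is 8.
Row B is a plain Nim row of size 12, so its Grundy value is 12.
Grundy values for row C (subtraction set {2, 3, 4, 6}):
g(0) = mex{} = 0
g(1) = mex{} = 0
g(2) = mex{0} = 1
g(3) = mex{0} = 1
g(4) = mex{0,1} = 2
g(5) = mex{0,1} = 2
g(6) = mex{0,1,2} = 3
g(7) = mex{0,1,2} = 3
g(8) = mex{1,2,3} = 0
g(9) = mex{1,2,3} = 0
So g(9) = 0.
By the Sprague-Grundy theorem, the Grundy value of a sum of independent games is the XOR of the component values.
Combined value = 8 XOR 12 XOR 0 = 4.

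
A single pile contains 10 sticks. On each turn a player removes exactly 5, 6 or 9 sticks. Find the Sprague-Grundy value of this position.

2

Compute g(0), g(1), … for moves {5, 6, 9}:
g(0) = mex{} = 0
g(1) = mex{} = 0
g(2) = mex{} = 0
g(3) = mex{} = 0
g(4) = mex{} = 0
g(5) = mex{0} = 1
g(6) = mex{0} = 1
g(7) = mex{0} = 1
g(8) = mex{0} = 1
g(9) = mex{0} = 1
g(10) = mex{0,1} = 2
So g(10) = 2.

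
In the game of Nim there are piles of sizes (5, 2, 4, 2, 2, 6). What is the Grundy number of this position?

5

Nim-sum: 5 XOR 2 XOR 4 XOR 2 XOR 2 XOR 6 = 5.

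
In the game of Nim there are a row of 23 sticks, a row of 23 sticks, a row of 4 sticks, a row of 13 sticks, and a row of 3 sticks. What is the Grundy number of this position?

10

Compute the nim-sum pairwise:
23 XOR 23 = 0
0 XOR 4 = 4
4 XOR 13 = 9
9 XOR 3 = 10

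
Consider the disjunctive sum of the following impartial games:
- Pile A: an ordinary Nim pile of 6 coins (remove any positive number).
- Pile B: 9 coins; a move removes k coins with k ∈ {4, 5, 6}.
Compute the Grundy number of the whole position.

4

Pile A is a plain Nim pile of size 6, so its Grundy value is 6.
For pile B, compute g(0), g(1), … with moves {4, 5, 6}:
k:     0  1  2  3  4  5  6  7  8  9
g(k):  0  0  0  0  1  1  1  1  2  2
So g(9) = 2.
By the Sprague-Grundy theorem, the Grundy value of a sum of independent games is the XOR of the component values.
Combined value = 6 ⊕ 2 = 4.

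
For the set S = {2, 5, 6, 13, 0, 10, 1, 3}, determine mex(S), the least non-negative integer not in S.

The values 0, 1, 2, 3 are all present; 4 is the first non-negative integer missing from the set.

4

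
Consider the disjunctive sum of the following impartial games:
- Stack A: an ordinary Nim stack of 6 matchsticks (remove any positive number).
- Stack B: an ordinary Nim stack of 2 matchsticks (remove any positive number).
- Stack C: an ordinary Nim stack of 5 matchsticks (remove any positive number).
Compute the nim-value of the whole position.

1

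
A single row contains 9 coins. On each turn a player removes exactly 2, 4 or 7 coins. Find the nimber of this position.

Build the Grundy sequence with g(k) = mex{g(k−s) : s ∈ {2, 4, 7}, s ≤ k}:
g(0) = mex{} = 0
g(1) = mex{} = 0
g(2) = mex{0} = 1
g(3) = mex{0} = 1
g(4) = mex{0,1} = 2
g(5) = mex{0,1} = 2
g(6) = mex{1,2} = 0
g(7) = mex{0,1,2} = 3
g(8) = mex{0,2} = 1
g(9) = mex{1,2,3} = 0
So g(9) = 0.

0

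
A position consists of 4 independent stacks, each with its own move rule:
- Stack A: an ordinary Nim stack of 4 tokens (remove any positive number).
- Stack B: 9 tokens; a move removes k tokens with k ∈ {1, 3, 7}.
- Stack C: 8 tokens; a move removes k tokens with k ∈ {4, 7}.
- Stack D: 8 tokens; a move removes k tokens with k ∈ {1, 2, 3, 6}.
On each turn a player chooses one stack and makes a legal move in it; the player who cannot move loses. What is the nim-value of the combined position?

7

Stack A is a plain Nim stack of size 4, so its Grundy value is 4.
Grundy values for stack B (subtraction set {1, 3, 7}):
g(0) = mex{} = 0
g(1) = mex{0} = 1
g(2) = mex{1} = 0
g(3) = mex{0} = 1
g(4) = mex{1} = 0
g(5) = mex{0} = 1
g(6) = mex{1} = 0
g(7) = mex{0} = 1
g(8) = mex{1} = 0
g(9) = mex{0} = 1
So g(9) = 1.
For stack C, compute g(0), g(1), … with moves {4, 7}:
g(0) = mex{} = 0
g(1) = mex{} = 0
g(2) = mex{} = 0
g(3) = mex{} = 0
g(4) = mex{0} = 1
g(5) = mex{0} = 1
g(6) = mex{0} = 1
g(7) = mex{0} = 1
g(8) = mex{0,1} = 2
So g(8) = 2.
Grundy values for stack D (subtraction set {1, 2, 3, 6}):
g(0) = mex{} = 0
g(1) = mex{0} = 1
g(2) = mex{0,1} = 2
g(3) = mex{0,1,2} = 3
g(4) = mex{1,2,3} = 0
g(5) = mex{0,2,3} = 1
g(6) = mex{0,1,3} = 2
g(7) = mex{0,1,2} = 3
g(8) = mex{1,2,3} = 0
So g(8) = 0.
The value of a disjunctive sum is the nim-sum of the parts.
Combined value = 4 ⊕ 1 ⊕ 2 ⊕ 0 = 7.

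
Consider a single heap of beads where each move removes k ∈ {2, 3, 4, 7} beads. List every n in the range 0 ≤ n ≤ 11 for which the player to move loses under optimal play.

0, 1, 6, 11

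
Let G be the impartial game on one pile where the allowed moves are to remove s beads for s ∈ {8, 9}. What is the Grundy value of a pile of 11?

Compute g(0), g(1), … for moves {8, 9}:
g(0) = mex{} = 0
g(1) = mex{} = 0
g(2) = mex{} = 0
g(3) = mex{} = 0
g(4) = mex{} = 0
g(5) = mex{} = 0
g(6) = mex{} = 0
g(7) = mex{} = 0
g(8) = mex{0} = 1
g(9) = mex{0} = 1
g(10) = mex{0} = 1
g(11) = mex{0} = 1
So g(11) = 1.

1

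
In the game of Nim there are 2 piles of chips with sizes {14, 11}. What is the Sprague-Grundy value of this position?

5

Write each in binary and XOR column by column:
  1110  (14)
  1011  (11)
  ----
  0101  (5)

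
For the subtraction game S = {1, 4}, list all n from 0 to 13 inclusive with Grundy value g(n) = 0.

Compute g(0), g(1), … for moves {1, 4}:
k:     0  1  2  3  4  5  6  7  8  9 10 11 12 13
g(k):  0  1  0  1  2  0  1  0  1  2  0  1  0  1
The P-positions (g = 0) in 0..13 are 0, 2, 5, 7, 10, 12.

0, 2, 5, 7, 10, 12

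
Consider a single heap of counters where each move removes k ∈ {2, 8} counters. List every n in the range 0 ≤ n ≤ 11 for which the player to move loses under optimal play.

0, 1, 4, 5, 10, 11

Compute g(0), g(1), … for moves {2, 8}:
g(0) = mex{} = 0
g(1) = mex{} = 0
g(2) = mex{0} = 1
g(3) = mex{0} = 1
g(4) = mex{1} = 0
g(5) = mex{1} = 0
g(6) = mex{0} = 1
g(7) = mex{0} = 1
g(8) = mex{0,1} = 2
g(9) = mex{0,1} = 2
g(10) = mex{1,2} = 0
g(11) = mex{1,2} = 0
The P-positions (g = 0) in 0..11 are 0, 1, 4, 5, 10, 11.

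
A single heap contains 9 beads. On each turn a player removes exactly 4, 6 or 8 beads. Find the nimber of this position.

Grundy values for subtraction set {4, 6, 8}:
g(0) = mex{} = 0
g(1) = mex{} = 0
g(2) = mex{} = 0
g(3) = mex{} = 0
g(4) = mex{0} = 1
g(5) = mex{0} = 1
g(6) = mex{0} = 1
g(7) = mex{0} = 1
g(8) = mex{0,1} = 2
g(9) = mex{0,1} = 2
So g(9) = 2.

2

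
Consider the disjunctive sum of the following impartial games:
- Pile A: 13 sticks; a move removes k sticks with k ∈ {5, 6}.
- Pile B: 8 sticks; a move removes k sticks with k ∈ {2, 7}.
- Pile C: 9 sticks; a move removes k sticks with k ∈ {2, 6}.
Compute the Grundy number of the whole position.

2

Build the Grundy sequence for pile A with g(k) = mex{g(k−s) : s ∈ {5, 6}, s ≤ k}:
g(0) = mex{} = 0
g(1) = mex{} = 0
g(2) = mex{} = 0
g(3) = mex{} = 0
g(4) = mex{} = 0
g(5) = mex{0} = 1
g(6) = mex{0} = 1
g(7) = mex{0} = 1
g(8) = mex{0} = 1
g(9) = mex{0} = 1
g(10) = mex{0,1} = 2
g(11) = mex{1} = 0
g(12) = mex{1} = 0
g(13) = mex{1} = 0
So g(13) = 0.
Build the Grundy sequence for pile B with g(k) = mex{g(k−s) : s ∈ {2, 7}, s ≤ k}:
k:     0  1  2  3  4  5  6  7  8
g(k):  0  0  1  1  0  0  1  1  2
So g(8) = 2.
For pile C, compute g(0), g(1), … with moves {2, 6}:
g(0) = mex{} = 0
g(1) = mex{} = 0
g(2) = mex{0} = 1
g(3) = mex{0} = 1
g(4) = mex{1} = 0
g(5) = mex{1} = 0
g(6) = mex{0} = 1
g(7) = mex{0} = 1
g(8) = mex{1} = 0
g(9) = mex{1} = 0
So g(9) = 0.
The value of a disjunctive sum is the nim-sum of the parts.
Combined value = 0 ⊕ 2 ⊕ 0 = 2.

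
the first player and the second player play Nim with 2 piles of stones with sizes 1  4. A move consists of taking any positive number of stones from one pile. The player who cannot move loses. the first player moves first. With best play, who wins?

In binary:
  001  (1)
  100  (4)
  ---
  101  (5)
The nim-sum is 5 ≠ 0, so this is an N-position: the player to move can win; the first player has a winning move.

the first player wins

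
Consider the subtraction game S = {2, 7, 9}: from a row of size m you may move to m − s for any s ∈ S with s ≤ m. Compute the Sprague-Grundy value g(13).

2

Build the Grundy sequence with g(k) = mex{g(k−s) : s ∈ {2, 7, 9}, s ≤ k}:
k:     0  1  2  3  4  5  6  7  8  9 10 11 12 13
g(k):  0  0  1  1  0  0  1  1  2  2  3  3  2  2
So g(13) = 2.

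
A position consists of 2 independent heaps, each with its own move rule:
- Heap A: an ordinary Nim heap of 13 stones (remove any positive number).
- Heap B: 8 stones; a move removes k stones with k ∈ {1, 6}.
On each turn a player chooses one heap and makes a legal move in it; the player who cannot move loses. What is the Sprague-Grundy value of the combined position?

Heap A is a plain Nim heap of size 13, so its Grundy value is 13.
For heap B, compute g(0), g(1), … with moves {1, 6}:
k:     0  1  2  3  4  5  6  7  8
g(k):  0  1  0  1  0  1  2  0  1
So g(8) = 1.
The value of a disjunctive sum is the nim-sum of the parts.
Combined value = 13 ⊕ 1 = 12.

12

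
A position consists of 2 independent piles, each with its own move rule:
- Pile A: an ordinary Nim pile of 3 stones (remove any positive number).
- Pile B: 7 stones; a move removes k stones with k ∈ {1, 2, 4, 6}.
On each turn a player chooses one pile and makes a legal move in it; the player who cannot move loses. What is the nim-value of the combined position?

7

Pile A is a plain Nim pile of size 3, so its Grundy value is 3.
For pile B, compute g(0), g(1), … with moves {1, 2, 4, 6}:
k:     0  1  2  3  4  5  6  7
g(k):  0  1  2  0  1  2  3  4
So g(7) = 4.
By the Sprague-Grundy theorem, the Grundy value of a sum of independent games is the XOR of the component values.
Combined value = 3 XOR 4 = 7.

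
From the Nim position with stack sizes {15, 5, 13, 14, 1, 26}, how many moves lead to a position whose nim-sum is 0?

Nim-sum: 15 ^ 5 ^ 13 ^ 14 ^ 1 ^ 26 = 18.
The overall nim-sum is X = 18. A stack of size p has a winning move iff p XOR X < p (reduce it to p XOR X).
  15: 15 XOR 18 = 29 ≥ 15 — no move.
  5: 5 XOR 18 = 23 ≥ 5 — no move.
  13: 13 XOR 18 = 31 ≥ 13 — no move.
  14: 14 XOR 18 = 28 ≥ 14 — no move.
  1: 1 XOR 18 = 19 ≥ 1 — no move.
  26: 26 XOR 18 = 8 < 26 — winning move (to 8).
That gives 1 winning move.

1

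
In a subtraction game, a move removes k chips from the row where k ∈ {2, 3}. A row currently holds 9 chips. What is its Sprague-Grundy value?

2

Grundy values for subtraction set {2, 3}:
k:     0  1  2  3  4  5  6  7  8  9
g(k):  0  0  1  1  2  0  0  1  1  2
So g(9) = 2.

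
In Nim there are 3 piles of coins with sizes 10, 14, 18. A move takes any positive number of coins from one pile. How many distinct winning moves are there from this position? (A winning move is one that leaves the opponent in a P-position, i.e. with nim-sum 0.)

1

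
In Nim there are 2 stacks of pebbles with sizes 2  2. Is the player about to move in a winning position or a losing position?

Losing position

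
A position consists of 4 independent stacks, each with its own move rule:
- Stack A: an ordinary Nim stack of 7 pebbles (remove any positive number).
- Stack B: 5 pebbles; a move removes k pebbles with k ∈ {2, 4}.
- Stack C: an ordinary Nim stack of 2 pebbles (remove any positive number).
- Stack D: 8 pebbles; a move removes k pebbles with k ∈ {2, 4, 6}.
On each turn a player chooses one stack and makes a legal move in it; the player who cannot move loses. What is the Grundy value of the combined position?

Stack A is a plain Nim stack of size 7, so its Grundy value is 7.
Grundy values for stack B (subtraction set {2, 4}):
k:     0  1  2  3  4  5
g(k):  0  0  1  1  2  2
So g(5) = 2.
Stack C is a plain Nim stack of size 2, so its Grundy value is 2.
Grundy values for stack D (subtraction set {2, 4, 6}):
g(0) = mex{} = 0
g(1) = mex{} = 0
g(2) = mex{0} = 1
g(3) = mex{0} = 1
g(4) = mex{0,1} = 2
g(5) = mex{0,1} = 2
g(6) = mex{0,1,2} = 3
g(7) = mex{0,1,2} = 3
g(8) = mex{1,2,3} = 0
So g(8) = 0.
The value of a disjunctive sum is the nim-sum of the parts.
Combined value = 7 XOR 2 XOR 2 XOR 0 = 7.

7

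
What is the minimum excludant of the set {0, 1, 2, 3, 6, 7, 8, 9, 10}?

4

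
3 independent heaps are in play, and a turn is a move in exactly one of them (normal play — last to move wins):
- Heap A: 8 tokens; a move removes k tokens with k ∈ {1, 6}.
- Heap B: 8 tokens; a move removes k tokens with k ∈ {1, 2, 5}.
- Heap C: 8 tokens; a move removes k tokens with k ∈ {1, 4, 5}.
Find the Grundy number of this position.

3

For heap A, compute g(0), g(1), … with moves {1, 6}:
g(0) = mex{} = 0
g(1) = mex{0} = 1
g(2) = mex{1} = 0
g(3) = mex{0} = 1
g(4) = mex{1} = 0
g(5) = mex{0} = 1
g(6) = mex{0,1} = 2
g(7) = mex{1,2} = 0
g(8) = mex{0} = 1
So g(8) = 1.
For heap B, compute g(0), g(1), … with moves {1, 2, 5}:
k:     0  1  2  3  4  5  6  7  8
g(k):  0  1  2  0  1  2  0  1  2
So g(8) = 2.
For heap C, compute g(0), g(1), … with moves {1, 4, 5}:
k:     0  1  2  3  4  5  6  7  8
g(k):  0  1  0  1  2  3  2  3  0
So g(8) = 0.
By the Sprague-Grundy theorem, the Grundy value of a sum of independent games is the XOR of the component values.
Combined value = 1 ⊕ 2 ⊕ 0 = 3.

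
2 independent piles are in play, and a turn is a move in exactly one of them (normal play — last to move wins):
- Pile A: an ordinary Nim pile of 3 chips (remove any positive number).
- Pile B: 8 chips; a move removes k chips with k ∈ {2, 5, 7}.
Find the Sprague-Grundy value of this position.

Pile A is a plain Nim pile of size 3, so its Grundy value is 3.
Grundy values for pile B (subtraction set {2, 5, 7}):
k:     0  1  2  3  4  5  6  7  8
g(k):  0  0  1  1  0  2  1  3  2
So g(8) = 2.
The value of a disjunctive sum is the nim-sum of the parts.
Combined value = 3 XOR 2 = 1.

1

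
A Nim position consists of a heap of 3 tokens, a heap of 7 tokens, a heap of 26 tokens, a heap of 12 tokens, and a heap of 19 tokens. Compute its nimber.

1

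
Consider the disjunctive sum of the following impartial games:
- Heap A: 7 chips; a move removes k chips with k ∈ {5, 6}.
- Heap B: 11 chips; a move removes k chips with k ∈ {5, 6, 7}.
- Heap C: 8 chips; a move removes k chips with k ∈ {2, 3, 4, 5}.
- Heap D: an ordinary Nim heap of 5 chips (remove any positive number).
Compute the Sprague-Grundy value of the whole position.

6

Grundy values for heap A (subtraction set {5, 6}):
g(0) = mex{} = 0
g(1) = mex{} = 0
g(2) = mex{} = 0
g(3) = mex{} = 0
g(4) = mex{} = 0
g(5) = mex{0} = 1
g(6) = mex{0} = 1
g(7) = mex{0} = 1
So g(7) = 1.
Build the Grundy sequence for heap B with g(k) = mex{g(k−s) : s ∈ {5, 6, 7}, s ≤ k}:
g(0) = mex{} = 0
g(1) = mex{} = 0
g(2) = mex{} = 0
g(3) = mex{} = 0
g(4) = mex{} = 0
g(5) = mex{0} = 1
g(6) = mex{0} = 1
g(7) = mex{0} = 1
g(8) = mex{0} = 1
g(9) = mex{0} = 1
g(10) = mex{0,1} = 2
g(11) = mex{0,1} = 2
So g(11) = 2.
Grundy values for heap C (subtraction set {2, 3, 4, 5}):
g(0) = mex{} = 0
g(1) = mex{} = 0
g(2) = mex{0} = 1
g(3) = mex{0} = 1
g(4) = mex{0,1} = 2
g(5) = mex{0,1} = 2
g(6) = mex{0,1,2} = 3
g(7) = mex{1,2} = 0
g(8) = mex{1,2,3} = 0
So g(8) = 0.
Heap D is a plain Nim heap of size 5, so its Grundy value is 5.
The value of a disjunctive sum is the nim-sum of the parts.
Combined value = 1 XOR 2 XOR 0 XOR 5 = 6.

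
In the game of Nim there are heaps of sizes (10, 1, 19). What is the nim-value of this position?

24

Compute the nim-sum pairwise:
10 XOR 1 = 11
11 XOR 19 = 24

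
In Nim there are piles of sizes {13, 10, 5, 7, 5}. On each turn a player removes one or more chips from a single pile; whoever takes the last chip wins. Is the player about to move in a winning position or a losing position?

Losing position

Compute the nim-sum pairwise:
13 ⊕ 10 = 7
7 ⊕ 5 = 2
2 ⊕ 7 = 5
5 ⊕ 5 = 0
The nim-sum is 0, so this is a P-position: the player to move is in a losing position under optimal play.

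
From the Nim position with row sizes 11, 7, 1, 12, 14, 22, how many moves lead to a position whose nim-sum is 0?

1

Compute the nim-sum pairwise:
11 ⊕ 7 = 12
12 ⊕ 1 = 13
13 ⊕ 12 = 1
1 ⊕ 14 = 15
15 ⊕ 22 = 25
The overall nim-sum is X = 25. A row of size p has a winning move iff p XOR X < p (reduce it to p XOR X).
  11: 11 XOR 25 = 18 ≥ 11 — no move.
  7: 7 XOR 25 = 30 ≥ 7 — no move.
  1: 1 XOR 25 = 24 ≥ 1 — no move.
  12: 12 XOR 25 = 21 ≥ 12 — no move.
  14: 14 XOR 25 = 23 ≥ 14 — no move.
  22: 22 XOR 25 = 15 < 22 — winning move (to 15).
That gives 1 winning move.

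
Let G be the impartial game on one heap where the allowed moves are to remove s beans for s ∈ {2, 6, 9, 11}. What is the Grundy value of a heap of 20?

1

Grundy values for subtraction set {2, 6, 9, 11}:
k:     0  1  2  3  4  5  6  7  8  9 10 11 12 13 14 15 16 17 18 19 20
g(k):  0  0  1  1  0  0  1  1  0  2  1  3  2  2  3  3  2  2  0  3  1
So g(20) = 1.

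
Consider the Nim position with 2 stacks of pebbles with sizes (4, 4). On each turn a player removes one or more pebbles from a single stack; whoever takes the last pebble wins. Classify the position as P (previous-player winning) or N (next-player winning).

P-position

Compute the nim-sum pairwise:
4 XOR 4 = 0
The nim-sum is 0, so this is a P-position: the player to move is in a losing position under optimal play.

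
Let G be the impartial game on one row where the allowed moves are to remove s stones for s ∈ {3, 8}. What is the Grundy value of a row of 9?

1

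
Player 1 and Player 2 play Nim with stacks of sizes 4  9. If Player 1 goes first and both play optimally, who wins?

Compute the nim-sum pairwise:
4 XOR 9 = 13
The nim-sum is 13 ≠ 0, so this is an N-position: the player to move can win; Player 1 has a winning move.

Player 1 wins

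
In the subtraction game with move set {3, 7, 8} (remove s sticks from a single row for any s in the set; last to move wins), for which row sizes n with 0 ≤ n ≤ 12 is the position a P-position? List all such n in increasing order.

0, 1, 2, 6, 11, 12

Compute g(0), g(1), … for moves {3, 7, 8}:
k:     0  1  2  3  4  5  6  7  8  9 10 11 12
g(k):  0  0  0  1  1  1  0  2  2  1  3  0  0
The P-positions (g = 0) in 0..12 are 0, 1, 2, 6, 11, 12.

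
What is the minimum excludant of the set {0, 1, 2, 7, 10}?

The values 0, 1, 2 are all present; 3 is the first non-negative integer missing from the set.

3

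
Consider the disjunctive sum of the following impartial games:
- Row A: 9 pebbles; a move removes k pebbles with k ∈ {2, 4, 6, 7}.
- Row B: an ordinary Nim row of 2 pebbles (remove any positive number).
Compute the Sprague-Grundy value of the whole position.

2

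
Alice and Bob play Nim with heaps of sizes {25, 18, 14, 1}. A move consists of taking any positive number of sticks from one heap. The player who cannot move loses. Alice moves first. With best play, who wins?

Alice wins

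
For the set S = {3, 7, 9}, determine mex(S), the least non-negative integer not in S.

0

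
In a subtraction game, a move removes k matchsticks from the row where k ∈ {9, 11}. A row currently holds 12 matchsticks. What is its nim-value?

1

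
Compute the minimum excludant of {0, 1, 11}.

2

The values 0, 1 are all present; 2 is the first non-negative integer missing from the set.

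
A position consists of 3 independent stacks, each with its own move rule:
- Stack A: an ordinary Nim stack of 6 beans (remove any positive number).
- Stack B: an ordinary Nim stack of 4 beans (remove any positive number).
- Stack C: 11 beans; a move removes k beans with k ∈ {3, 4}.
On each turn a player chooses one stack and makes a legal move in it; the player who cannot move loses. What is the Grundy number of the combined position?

3

Stack A is a plain Nim stack of size 6, so its Grundy value is 6.
Stack B is a plain Nim stack of size 4, so its Grundy value is 4.
For stack C, compute g(0), g(1), … with moves {3, 4}:
g(0) = mex{} = 0
g(1) = mex{} = 0
g(2) = mex{} = 0
g(3) = mex{0} = 1
g(4) = mex{0} = 1
g(5) = mex{0} = 1
g(6) = mex{0,1} = 2
g(7) = mex{1} = 0
g(8) = mex{1} = 0
g(9) = mex{1,2} = 0
g(10) = mex{0,2} = 1
g(11) = mex{0} = 1
So g(11) = 1.
By the Sprague-Grundy theorem, the Grundy value of a sum of independent games is the XOR of the component values.
Combined value = 6 ⊕ 4 ⊕ 1 = 3.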